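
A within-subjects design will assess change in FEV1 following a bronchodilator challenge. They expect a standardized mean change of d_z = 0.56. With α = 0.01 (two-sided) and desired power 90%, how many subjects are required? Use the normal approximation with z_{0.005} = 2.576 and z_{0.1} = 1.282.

For a paired (one-sample on differences) test: n = ((z_{α/2} + z_β) / d)².
z_{α/2} + z_β = 2.576 + 1.282 = 3.858.
n = (3.858 / 0.56)² = 6.889² = 47.46.
Round up.

n = 48 pairs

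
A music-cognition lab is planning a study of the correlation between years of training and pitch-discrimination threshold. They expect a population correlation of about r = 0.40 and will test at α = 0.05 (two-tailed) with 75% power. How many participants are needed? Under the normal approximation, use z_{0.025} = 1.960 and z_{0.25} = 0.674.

Fisher's z: C = ½·ln((1+r)/(1−r)) = ½·ln(2.3333) = 0.4236.
n = ((z_{α/2} + z_β)/C)² + 3.
(1.960 + 0.674) / 0.4236 = 2.634 / 0.4236 = 6.218.
n = 6.218² + 3 = 38.67 + 3 = 41.7.
Round up.

n = 42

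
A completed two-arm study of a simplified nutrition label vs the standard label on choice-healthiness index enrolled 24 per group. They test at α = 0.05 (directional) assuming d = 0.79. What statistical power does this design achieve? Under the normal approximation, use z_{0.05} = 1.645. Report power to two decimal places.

For two equal groups, power = Φ(d·√(n/2) − z_{α}).
d·√(n/2) = 0.79 × √(24/2) = 0.79 × 3.464 = 2.737.
z_β = 2.737 − 1.645 = 1.092.
Power = Φ(1.092) = 0.863.

power ≈ 0.86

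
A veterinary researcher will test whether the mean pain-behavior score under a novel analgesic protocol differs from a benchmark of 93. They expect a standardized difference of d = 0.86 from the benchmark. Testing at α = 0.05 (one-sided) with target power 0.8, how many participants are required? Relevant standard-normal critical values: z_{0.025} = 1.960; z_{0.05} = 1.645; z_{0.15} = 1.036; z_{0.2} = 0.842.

n = 9

For a one-sample test: n = ((z_{α} + z_β) / d)².
z_{α} + z_β = 1.645 + 0.842 = 2.487.
n = (2.487 / 0.86)² = 2.892² = 8.36.
Round up.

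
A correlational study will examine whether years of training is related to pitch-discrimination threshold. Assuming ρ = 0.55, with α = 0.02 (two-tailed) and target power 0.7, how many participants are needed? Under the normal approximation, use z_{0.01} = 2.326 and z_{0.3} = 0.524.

Fisher's z: C = ½·ln((1+r)/(1−r)) = ½·ln(3.4444) = 0.6184.
n = ((z_{α/2} + z_β)/C)² + 3.
(2.326 + 0.524) / 0.6184 = 2.850 / 0.6184 = 4.609.
n = 4.609² + 3 = 21.24 + 3 = 24.2.
Round up.

n = 25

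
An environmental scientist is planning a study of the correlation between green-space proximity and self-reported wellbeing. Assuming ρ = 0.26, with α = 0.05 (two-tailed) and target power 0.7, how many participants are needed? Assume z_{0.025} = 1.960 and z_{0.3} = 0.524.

Fisher's z: C = ½·ln((1+r)/(1−r)) = ½·ln(1.7027) = 0.2661.
n = ((z_{α/2} + z_β)/C)² + 3.
(1.960 + 0.524) / 0.2661 = 2.484 / 0.2661 = 9.335.
n = 9.335² + 3 = 87.14 + 3 = 90.1.
Round up.

n = 91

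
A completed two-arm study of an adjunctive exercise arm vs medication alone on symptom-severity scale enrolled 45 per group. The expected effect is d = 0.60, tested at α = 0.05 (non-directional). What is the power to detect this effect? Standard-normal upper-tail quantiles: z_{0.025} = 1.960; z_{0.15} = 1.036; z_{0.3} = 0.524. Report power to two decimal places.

power ≈ 0.81

For two equal groups, power = Φ(d·√(n/2) − z_{α/2}).
d·√(n/2) = 0.60 × √(45/2) = 0.60 × 4.743 = 2.846.
z_β = 2.846 − 1.960 = 0.886.
Power = Φ(0.886) = 0.812.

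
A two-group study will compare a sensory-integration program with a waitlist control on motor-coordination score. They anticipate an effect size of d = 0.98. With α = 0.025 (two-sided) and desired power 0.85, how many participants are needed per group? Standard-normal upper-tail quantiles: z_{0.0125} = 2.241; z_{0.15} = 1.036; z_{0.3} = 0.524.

n = 23 per group

For two independent groups with equal n: n = 2·((z_{α/2} + z_β) / d)².
z_{α/2} + z_β = 2.241 + 1.036 = 3.277.
n = 2 × (3.277 / 0.98)² = 2 × 3.344² = 2 × 11.18 = 22.4.
Round up to the next whole participant.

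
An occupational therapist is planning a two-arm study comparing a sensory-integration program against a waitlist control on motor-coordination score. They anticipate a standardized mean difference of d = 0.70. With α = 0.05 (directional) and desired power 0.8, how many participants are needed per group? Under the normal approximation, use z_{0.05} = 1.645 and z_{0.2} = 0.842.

For two independent groups with equal n: n = 2·((z_{α} + z_β) / d)².
z_{α} + z_β = 1.645 + 0.842 = 2.487.
n = 2 × (2.487 / 0.70)² = 2 × 3.553² = 2 × 12.62 = 25.2.
Round up to the next whole participant.

n = 26 per group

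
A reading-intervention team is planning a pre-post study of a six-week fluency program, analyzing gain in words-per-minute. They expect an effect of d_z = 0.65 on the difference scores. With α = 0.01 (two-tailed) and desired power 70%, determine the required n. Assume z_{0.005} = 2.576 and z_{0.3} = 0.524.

n = 23 pairs

For a paired (one-sample on differences) test: n = ((z_{α/2} + z_β) / d)².
z_{α/2} + z_β = 2.576 + 0.524 = 3.100.
n = (3.100 / 0.65)² = 4.769² = 22.75.
Round up.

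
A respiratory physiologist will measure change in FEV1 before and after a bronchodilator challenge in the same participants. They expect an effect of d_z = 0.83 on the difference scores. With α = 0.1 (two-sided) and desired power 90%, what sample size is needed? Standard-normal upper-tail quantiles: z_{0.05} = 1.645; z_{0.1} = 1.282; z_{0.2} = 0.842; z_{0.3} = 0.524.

For a paired (one-sample on differences) test: n = ((z_{α/2} + z_β) / d)².
z_{α/2} + z_β = 1.645 + 1.282 = 2.927.
n = (2.927 / 0.83)² = 3.527² = 12.44.
Round up.

n = 13 pairs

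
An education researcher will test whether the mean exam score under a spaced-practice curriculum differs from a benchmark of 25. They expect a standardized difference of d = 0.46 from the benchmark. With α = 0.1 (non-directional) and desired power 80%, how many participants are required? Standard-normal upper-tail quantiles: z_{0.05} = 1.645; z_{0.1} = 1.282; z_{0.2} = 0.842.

For a one-sample test: n = ((z_{α/2} + z_β) / d)².
z_{α/2} + z_β = 1.645 + 0.842 = 2.487.
n = (2.487 / 0.46)² = 5.407² = 29.23.
Round up.

n = 30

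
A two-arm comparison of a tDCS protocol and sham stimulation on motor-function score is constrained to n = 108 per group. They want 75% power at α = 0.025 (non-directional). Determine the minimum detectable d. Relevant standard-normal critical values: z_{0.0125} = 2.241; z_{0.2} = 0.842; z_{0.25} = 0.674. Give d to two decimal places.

d_min ≈ 0.40

For two independent groups of n = 108 each: d_min = (z_{α/2} + z_β)·√(2/n).
z-sum = 2.241 + 0.674 = 2.915.
d_min = 2.915 × √(2/108) = 2.915 × 0.1361 = 0.397.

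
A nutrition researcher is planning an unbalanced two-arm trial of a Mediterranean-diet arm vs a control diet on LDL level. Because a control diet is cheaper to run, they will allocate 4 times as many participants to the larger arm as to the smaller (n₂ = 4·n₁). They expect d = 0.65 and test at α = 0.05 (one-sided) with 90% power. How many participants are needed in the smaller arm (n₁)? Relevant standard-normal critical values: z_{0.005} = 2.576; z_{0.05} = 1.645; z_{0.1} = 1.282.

n₁ = 26

With allocation ratio k = n₂/n₁ = 4, Var(x̄₁−x̄₂) = σ²(1/n₁ + 1/(k·n₁)) = σ²·(k+1)/(k·n₁).
So n₁ = (1 + 1/k)·((z_{α} + z_β)/d)² = 1.250 × (2.927/0.65)².
n₁ = 1.250 × 20.28 = 25.3.
Round up: n₁ = 26, giving n₂ = 4 × 26 = 104.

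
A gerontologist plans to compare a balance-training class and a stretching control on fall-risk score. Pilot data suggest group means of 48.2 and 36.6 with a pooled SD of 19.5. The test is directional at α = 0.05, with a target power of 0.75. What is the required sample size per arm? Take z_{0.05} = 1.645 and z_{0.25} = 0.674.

Cohen's d = |M₁ − M₂| / SD_pooled = |48.2 − 36.6| / 19.5 = 11.6 / 19.5 = 0.595.
For two independent groups with equal n: n = 2·((z_{α} + z_β) / d)².
z_{α} + z_β = 1.645 + 0.674 = 2.319.
n = 2 × (2.319 / 0.595)² = 2 × 3.897² = 2 × 15.19 = 30.4.
Round up to the next whole participant.

n = 31 per group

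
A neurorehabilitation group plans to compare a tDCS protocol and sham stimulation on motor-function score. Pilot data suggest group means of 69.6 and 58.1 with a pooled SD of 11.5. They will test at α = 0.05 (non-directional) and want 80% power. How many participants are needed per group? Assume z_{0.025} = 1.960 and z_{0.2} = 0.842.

n = 16 per group

Cohen's d = |M₁ − M₂| / SD_pooled = |69.6 − 58.1| / 11.5 = 11.5 / 11.5 = 1.000.
For two independent groups with equal n: n = 2·((z_{α/2} + z_β) / d)².
z_{α/2} + z_β = 1.960 + 0.842 = 2.802.
n = 2 × (2.802 / 1.000)² = 2 × 2.802² = 2 × 7.85 = 15.7.
Round up to the next whole participant.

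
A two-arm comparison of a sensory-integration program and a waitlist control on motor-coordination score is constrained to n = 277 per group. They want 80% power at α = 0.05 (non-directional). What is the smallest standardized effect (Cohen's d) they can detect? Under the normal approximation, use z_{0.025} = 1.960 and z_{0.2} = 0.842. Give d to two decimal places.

d_min ≈ 0.24

For two independent groups of n = 277 each: d_min = (z_{α/2} + z_β)·√(2/n).
z-sum = 1.960 + 0.842 = 2.802.
d_min = 2.802 × √(2/277) = 2.802 × 0.0850 = 0.238.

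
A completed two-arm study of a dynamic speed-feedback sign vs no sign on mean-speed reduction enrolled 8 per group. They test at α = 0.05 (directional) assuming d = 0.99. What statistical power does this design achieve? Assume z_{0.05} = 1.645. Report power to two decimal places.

power ≈ 0.63

For two equal groups, power = Φ(d·√(n/2) − z_{α}).
d·√(n/2) = 0.99 × √(8/2) = 0.99 × 2.000 = 1.980.
z_β = 1.980 − 1.645 = 0.335.
Power = Φ(0.335) = 0.631.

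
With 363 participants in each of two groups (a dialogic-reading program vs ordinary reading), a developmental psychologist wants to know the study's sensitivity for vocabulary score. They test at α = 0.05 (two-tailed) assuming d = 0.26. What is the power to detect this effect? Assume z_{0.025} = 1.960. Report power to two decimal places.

power ≈ 0.94

For two equal groups, power = Φ(d·√(n/2) − z_{α/2}).
d·√(n/2) = 0.26 × √(363/2) = 0.26 × 13.472 = 3.503.
z_β = 3.503 − 1.960 = 1.543.
Power = Φ(1.543) = 0.939.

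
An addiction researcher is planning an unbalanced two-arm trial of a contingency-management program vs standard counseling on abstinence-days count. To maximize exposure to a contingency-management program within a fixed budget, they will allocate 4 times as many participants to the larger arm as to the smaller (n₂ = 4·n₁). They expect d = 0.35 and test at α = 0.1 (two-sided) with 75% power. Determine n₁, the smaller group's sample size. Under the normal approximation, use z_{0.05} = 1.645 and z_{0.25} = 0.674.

n₁ = 55

With allocation ratio k = n₂/n₁ = 4, Var(x̄₁−x̄₂) = σ²(1/n₁ + 1/(k·n₁)) = σ²·(k+1)/(k·n₁).
So n₁ = (1 + 1/k)·((z_{α/2} + z_β)/d)² = 1.250 × (2.319/0.35)².
n₁ = 1.250 × 43.90 = 54.9.
Round up: n₁ = 55, giving n₂ = 4 × 55 = 220.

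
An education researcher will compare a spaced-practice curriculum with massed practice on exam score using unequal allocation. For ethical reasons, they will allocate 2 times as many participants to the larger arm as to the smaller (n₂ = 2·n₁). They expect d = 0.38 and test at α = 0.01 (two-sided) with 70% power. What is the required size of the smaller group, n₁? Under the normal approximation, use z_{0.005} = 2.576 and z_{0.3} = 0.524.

n₁ = 100

With allocation ratio k = n₂/n₁ = 2, Var(x̄₁−x̄₂) = σ²(1/n₁ + 1/(k·n₁)) = σ²·(k+1)/(k·n₁).
So n₁ = (1 + 1/k)·((z_{α/2} + z_β)/d)² = 1.500 × (3.100/0.38)².
n₁ = 1.500 × 66.55 = 99.8.
Round up: n₁ = 100, giving n₂ = 2 × 100 = 200.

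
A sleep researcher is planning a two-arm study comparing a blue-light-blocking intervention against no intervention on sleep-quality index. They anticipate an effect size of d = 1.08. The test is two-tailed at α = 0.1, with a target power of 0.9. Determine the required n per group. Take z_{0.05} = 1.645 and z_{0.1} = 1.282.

n = 15 per group

For two independent groups with equal n: n = 2·((z_{α/2} + z_β) / d)².
z_{α/2} + z_β = 1.645 + 1.282 = 2.927.
n = 2 × (2.927 / 1.08)² = 2 × 2.710² = 2 × 7.35 = 14.7.
Round up to the next whole participant.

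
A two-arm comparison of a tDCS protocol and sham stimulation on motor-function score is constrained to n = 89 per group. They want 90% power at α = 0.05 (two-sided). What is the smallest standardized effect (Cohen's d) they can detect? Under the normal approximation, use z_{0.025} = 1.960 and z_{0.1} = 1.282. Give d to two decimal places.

d_min ≈ 0.49

For two independent groups of n = 89 each: d_min = (z_{α/2} + z_β)·√(2/n).
z-sum = 1.960 + 1.282 = 3.242.
d_min = 3.242 × √(2/89) = 3.242 × 0.1499 = 0.486.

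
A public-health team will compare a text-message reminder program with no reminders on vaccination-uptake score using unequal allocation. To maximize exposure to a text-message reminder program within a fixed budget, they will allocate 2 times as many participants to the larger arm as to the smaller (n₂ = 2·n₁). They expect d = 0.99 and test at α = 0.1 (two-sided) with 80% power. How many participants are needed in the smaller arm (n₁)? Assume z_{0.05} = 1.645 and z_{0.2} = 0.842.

n₁ = 10

With allocation ratio k = n₂/n₁ = 2, Var(x̄₁−x̄₂) = σ²(1/n₁ + 1/(k·n₁)) = σ²·(k+1)/(k·n₁).
So n₁ = (1 + 1/k)·((z_{α/2} + z_β)/d)² = 1.500 × (2.487/0.99)².
n₁ = 1.500 × 6.31 = 9.5.
Round up: n₁ = 10, giving n₂ = 2 × 10 = 20.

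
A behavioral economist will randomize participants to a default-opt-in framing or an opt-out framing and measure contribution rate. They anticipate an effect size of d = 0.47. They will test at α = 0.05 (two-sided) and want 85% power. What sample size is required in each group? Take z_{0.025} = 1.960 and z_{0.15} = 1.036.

For two independent groups with equal n: n = 2·((z_{α/2} + z_β) / d)².
z_{α/2} + z_β = 1.960 + 1.036 = 2.996.
n = 2 × (2.996 / 0.47)² = 2 × 6.374² = 2 × 40.63 = 81.3.
Round up to the next whole participant.

n = 82 per group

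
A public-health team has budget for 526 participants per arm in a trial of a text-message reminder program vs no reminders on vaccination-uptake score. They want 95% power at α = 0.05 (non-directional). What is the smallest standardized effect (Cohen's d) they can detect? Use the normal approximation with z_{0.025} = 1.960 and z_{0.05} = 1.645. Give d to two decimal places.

d_min ≈ 0.22

For two independent groups of n = 526 each: d_min = (z_{α/2} + z_β)·√(2/n).
z-sum = 1.960 + 1.645 = 3.605.
d_min = 3.605 × √(2/526) = 3.605 × 0.0617 = 0.222.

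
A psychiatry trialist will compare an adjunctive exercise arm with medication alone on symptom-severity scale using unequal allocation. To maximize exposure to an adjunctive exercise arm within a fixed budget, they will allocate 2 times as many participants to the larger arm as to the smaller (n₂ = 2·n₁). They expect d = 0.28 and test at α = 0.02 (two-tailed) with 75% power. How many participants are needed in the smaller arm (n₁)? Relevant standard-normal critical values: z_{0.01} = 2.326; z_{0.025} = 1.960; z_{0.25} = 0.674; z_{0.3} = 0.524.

With allocation ratio k = n₂/n₁ = 2, Var(x̄₁−x̄₂) = σ²(1/n₁ + 1/(k·n₁)) = σ²·(k+1)/(k·n₁).
So n₁ = (1 + 1/k)·((z_{α/2} + z_β)/d)² = 1.500 × (3.000/0.28)².
n₁ = 1.500 × 114.80 = 172.2.
Round up: n₁ = 173, giving n₂ = 2 × 173 = 346.

n₁ = 173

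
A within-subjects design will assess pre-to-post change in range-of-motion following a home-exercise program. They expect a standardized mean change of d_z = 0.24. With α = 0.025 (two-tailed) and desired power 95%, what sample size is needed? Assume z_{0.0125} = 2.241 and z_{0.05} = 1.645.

n = 263 pairs

For a paired (one-sample on differences) test: n = ((z_{α/2} + z_β) / d)².
z_{α/2} + z_β = 2.241 + 1.645 = 3.886.
n = (3.886 / 0.24)² = 16.192² = 262.17.
Round up.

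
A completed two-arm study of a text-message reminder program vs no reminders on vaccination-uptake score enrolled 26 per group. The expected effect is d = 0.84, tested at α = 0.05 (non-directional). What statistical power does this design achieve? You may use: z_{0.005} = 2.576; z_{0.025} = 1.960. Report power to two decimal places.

For two equal groups, power = Φ(d·√(n/2) − z_{α/2}).
d·√(n/2) = 0.84 × √(26/2) = 0.84 × 3.606 = 3.029.
z_β = 3.029 − 1.960 = 1.069.
Power = Φ(1.069) = 0.857.

power ≈ 0.86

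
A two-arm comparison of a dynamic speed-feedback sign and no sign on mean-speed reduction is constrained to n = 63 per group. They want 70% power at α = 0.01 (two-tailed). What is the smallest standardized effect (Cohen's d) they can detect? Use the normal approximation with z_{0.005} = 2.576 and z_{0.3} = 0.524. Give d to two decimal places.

d_min ≈ 0.55

For two independent groups of n = 63 each: d_min = (z_{α/2} + z_β)·√(2/n).
z-sum = 2.576 + 0.524 = 3.100.
d_min = 3.100 × √(2/63) = 3.100 × 0.1782 = 0.552.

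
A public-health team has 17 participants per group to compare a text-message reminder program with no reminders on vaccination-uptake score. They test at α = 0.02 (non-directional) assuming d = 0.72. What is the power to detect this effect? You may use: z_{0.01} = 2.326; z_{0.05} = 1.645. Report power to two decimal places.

For two equal groups, power = Φ(d·√(n/2) − z_{α/2}).
d·√(n/2) = 0.72 × √(17/2) = 0.72 × 2.915 = 2.099.
z_β = 2.099 − 2.326 = -0.227.
Power = Φ(-0.227) = 0.410.

power ≈ 0.41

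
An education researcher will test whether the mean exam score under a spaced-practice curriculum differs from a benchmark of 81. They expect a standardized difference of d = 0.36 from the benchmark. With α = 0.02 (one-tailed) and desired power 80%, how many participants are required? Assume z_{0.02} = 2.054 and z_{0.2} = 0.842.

n = 65

For a one-sample test: n = ((z_{α} + z_β) / d)².
z_{α} + z_β = 2.054 + 0.842 = 2.896.
n = (2.896 / 0.36)² = 8.044² = 64.71.
Round up.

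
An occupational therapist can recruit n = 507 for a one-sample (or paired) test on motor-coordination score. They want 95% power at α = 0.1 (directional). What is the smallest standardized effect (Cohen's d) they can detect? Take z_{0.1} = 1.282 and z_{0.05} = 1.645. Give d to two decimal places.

d_min ≈ 0.13

For a single sample (or paired design) of n = 507: d_min = (z_{α} + z_β)/√n.
z-sum = 1.282 + 1.645 = 2.927.
d_min = 2.927 / √507 = 2.927 / 22.517 = 0.130.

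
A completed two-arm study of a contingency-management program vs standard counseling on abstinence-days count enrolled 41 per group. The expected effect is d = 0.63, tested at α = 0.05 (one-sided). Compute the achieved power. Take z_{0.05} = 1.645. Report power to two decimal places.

power ≈ 0.89

For two equal groups, power = Φ(d·√(n/2) − z_{α}).
d·√(n/2) = 0.63 × √(41/2) = 0.63 × 4.528 = 2.852.
z_β = 2.852 − 1.645 = 1.207.
Power = Φ(1.207) = 0.886.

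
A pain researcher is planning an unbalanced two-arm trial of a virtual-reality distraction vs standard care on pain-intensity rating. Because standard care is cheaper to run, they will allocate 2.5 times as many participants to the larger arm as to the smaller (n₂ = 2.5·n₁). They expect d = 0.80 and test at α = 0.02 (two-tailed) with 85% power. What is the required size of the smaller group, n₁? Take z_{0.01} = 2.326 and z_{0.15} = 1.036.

n₁ = 25

With allocation ratio k = n₂/n₁ = 2.5, Var(x̄₁−x̄₂) = σ²(1/n₁ + 1/(k·n₁)) = σ²·(k+1)/(k·n₁).
So n₁ = (1 + 1/k)·((z_{α/2} + z_β)/d)² = 1.400 × (3.362/0.80)².
n₁ = 1.400 × 17.66 = 24.7.
Round up: n₁ = 25, giving n₂ = ⌈2.5 × 25⌉ = ⌈62.5⌉ = 63.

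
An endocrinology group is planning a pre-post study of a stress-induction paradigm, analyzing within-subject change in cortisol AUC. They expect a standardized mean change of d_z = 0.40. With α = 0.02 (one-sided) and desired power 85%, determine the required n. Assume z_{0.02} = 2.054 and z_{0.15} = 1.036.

n = 60 pairs

For a paired (one-sample on differences) test: n = ((z_{α} + z_β) / d)².
z_{α} + z_β = 2.054 + 1.036 = 3.090.
n = (3.090 / 0.40)² = 7.725² = 59.68.
Round up.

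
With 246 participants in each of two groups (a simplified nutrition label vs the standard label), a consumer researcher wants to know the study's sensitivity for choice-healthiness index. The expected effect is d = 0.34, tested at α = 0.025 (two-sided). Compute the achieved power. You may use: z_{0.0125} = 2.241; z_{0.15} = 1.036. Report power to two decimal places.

power ≈ 0.94

For two equal groups, power = Φ(d·√(n/2) − z_{α/2}).
d·√(n/2) = 0.34 × √(246/2) = 0.34 × 11.091 = 3.771.
z_β = 3.771 − 2.241 = 1.530.
Power = Φ(1.530) = 0.937.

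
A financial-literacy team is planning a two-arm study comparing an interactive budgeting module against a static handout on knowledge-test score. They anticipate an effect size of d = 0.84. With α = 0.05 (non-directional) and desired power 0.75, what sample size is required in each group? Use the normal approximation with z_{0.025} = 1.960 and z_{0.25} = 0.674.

n = 20 per group

For two independent groups with equal n: n = 2·((z_{α/2} + z_β) / d)².
z_{α/2} + z_β = 1.960 + 0.674 = 2.634.
n = 2 × (2.634 / 0.84)² = 2 × 3.136² = 2 × 9.83 = 19.7.
Round up to the next whole participant.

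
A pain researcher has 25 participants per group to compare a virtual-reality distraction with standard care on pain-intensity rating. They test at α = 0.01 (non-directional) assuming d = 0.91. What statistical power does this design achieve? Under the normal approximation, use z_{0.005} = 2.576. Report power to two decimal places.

power ≈ 0.74

For two equal groups, power = Φ(d·√(n/2) − z_{α/2}).
d·√(n/2) = 0.91 × √(25/2) = 0.91 × 3.536 = 3.217.
z_β = 3.217 − 2.576 = 0.641.
Power = Φ(0.641) = 0.739.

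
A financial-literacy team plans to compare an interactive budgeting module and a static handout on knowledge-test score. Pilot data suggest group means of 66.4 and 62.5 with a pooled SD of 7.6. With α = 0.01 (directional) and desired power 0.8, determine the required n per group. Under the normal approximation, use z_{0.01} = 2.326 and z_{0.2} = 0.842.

n = 77 per group

Cohen's d = |M₁ − M₂| / SD_pooled = |66.4 − 62.5| / 7.6 = 3.9 / 7.6 = 0.513.
For two independent groups with equal n: n = 2·((z_{α} + z_β) / d)².
z_{α} + z_β = 2.326 + 0.842 = 3.168.
n = 2 × (3.168 / 0.513)² = 2 × 6.175² = 2 × 38.14 = 76.3.
Round up to the next whole participant.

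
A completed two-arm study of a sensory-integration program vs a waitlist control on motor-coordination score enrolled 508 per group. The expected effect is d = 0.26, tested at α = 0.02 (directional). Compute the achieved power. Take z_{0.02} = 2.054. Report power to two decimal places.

power ≈ 0.98

For two equal groups, power = Φ(d·√(n/2) − z_{α}).
d·√(n/2) = 0.26 × √(508/2) = 0.26 × 15.937 = 4.144.
z_β = 4.144 − 2.054 = 2.090.
Power = Φ(2.090) = 0.982.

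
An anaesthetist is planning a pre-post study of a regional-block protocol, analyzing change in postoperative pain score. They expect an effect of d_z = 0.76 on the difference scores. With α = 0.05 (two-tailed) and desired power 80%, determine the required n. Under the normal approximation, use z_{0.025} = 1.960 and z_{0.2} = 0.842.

n = 14 pairs

For a paired (one-sample on differences) test: n = ((z_{α/2} + z_β) / d)².
z_{α/2} + z_β = 1.960 + 0.842 = 2.802.
n = (2.802 / 0.76)² = 3.687² = 13.59.
Round up.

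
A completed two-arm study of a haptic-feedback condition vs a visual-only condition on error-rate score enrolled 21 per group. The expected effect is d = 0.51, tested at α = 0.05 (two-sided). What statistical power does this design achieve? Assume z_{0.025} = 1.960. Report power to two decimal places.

power ≈ 0.38

For two equal groups, power = Φ(d·√(n/2) − z_{α/2}).
d·√(n/2) = 0.51 × √(21/2) = 0.51 × 3.240 = 1.653.
z_β = 1.653 − 1.960 = -0.307.
Power = Φ(-0.307) = 0.379.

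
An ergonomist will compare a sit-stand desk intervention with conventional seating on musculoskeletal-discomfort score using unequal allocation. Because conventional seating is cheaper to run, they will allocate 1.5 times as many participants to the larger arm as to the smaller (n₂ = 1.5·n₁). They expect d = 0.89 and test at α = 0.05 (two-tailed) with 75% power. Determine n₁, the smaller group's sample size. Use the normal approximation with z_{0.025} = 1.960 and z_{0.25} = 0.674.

With allocation ratio k = n₂/n₁ = 1.5, Var(x̄₁−x̄₂) = σ²(1/n₁ + 1/(k·n₁)) = σ²·(k+1)/(k·n₁).
So n₁ = (1 + 1/k)·((z_{α/2} + z_β)/d)² = 1.667 × (2.634/0.89)².
n₁ = 1.667 × 8.76 = 14.6.
Round up: n₁ = 15, giving n₂ = ⌈1.5 × 15⌉ = ⌈22.5⌉ = 23.

n₁ = 15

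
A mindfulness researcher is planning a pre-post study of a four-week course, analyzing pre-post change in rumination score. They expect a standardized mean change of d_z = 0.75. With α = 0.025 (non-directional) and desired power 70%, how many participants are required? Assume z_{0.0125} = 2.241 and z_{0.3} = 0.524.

For a paired (one-sample on differences) test: n = ((z_{α/2} + z_β) / d)².
z_{α/2} + z_β = 2.241 + 0.524 = 2.765.
n = (2.765 / 0.75)² = 3.687² = 13.59.
Round up.

n = 14 pairs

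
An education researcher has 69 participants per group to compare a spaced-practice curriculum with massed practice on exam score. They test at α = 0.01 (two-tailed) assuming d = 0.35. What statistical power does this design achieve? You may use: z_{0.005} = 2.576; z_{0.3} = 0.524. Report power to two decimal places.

power ≈ 0.30

For two equal groups, power = Φ(d·√(n/2) − z_{α/2}).
d·√(n/2) = 0.35 × √(69/2) = 0.35 × 5.874 = 2.056.
z_β = 2.056 − 2.576 = -0.520.
Power = Φ(-0.520) = 0.301.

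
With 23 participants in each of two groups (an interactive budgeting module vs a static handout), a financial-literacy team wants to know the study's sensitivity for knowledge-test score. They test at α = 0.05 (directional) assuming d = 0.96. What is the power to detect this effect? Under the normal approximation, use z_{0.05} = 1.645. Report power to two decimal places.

power ≈ 0.95

For two equal groups, power = Φ(d·√(n/2) − z_{α}).
d·√(n/2) = 0.96 × √(23/2) = 0.96 × 3.391 = 3.256.
z_β = 3.256 − 1.645 = 1.611.
Power = Φ(1.611) = 0.946.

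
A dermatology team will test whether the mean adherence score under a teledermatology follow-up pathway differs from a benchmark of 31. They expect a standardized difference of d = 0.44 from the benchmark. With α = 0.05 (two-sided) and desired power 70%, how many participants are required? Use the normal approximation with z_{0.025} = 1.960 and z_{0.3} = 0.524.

For a one-sample test: n = ((z_{α/2} + z_β) / d)².
z_{α/2} + z_β = 1.960 + 0.524 = 2.484.
n = (2.484 / 0.44)² = 5.645² = 31.87.
Round up.

n = 32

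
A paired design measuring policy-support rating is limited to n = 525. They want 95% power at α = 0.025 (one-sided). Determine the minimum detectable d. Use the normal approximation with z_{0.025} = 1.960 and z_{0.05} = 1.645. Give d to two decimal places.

d_min ≈ 0.16

For a single sample (or paired design) of n = 525: d_min = (z_{α} + z_β)/√n.
z-sum = 1.960 + 1.645 = 3.605.
d_min = 3.605 / √525 = 3.605 / 22.913 = 0.157.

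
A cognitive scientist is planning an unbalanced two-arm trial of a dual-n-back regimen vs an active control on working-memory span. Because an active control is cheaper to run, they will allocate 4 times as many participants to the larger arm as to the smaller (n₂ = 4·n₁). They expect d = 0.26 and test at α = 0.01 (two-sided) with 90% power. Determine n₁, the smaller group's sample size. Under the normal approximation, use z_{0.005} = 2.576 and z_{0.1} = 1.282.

n₁ = 276

With allocation ratio k = n₂/n₁ = 4, Var(x̄₁−x̄₂) = σ²(1/n₁ + 1/(k·n₁)) = σ²·(k+1)/(k·n₁).
So n₁ = (1 + 1/k)·((z_{α/2} + z_β)/d)² = 1.250 × (3.858/0.26)².
n₁ = 1.250 × 220.18 = 275.2.
Round up: n₁ = 276, giving n₂ = 4 × 276 = 1104.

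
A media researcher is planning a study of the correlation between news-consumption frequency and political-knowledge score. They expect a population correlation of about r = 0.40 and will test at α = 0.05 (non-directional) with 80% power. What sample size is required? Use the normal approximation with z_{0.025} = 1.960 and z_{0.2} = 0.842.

n = 47

Fisher's z: C = ½·ln((1+r)/(1−r)) = ½·ln(2.3333) = 0.4236.
n = ((z_{α/2} + z_β)/C)² + 3.
(1.960 + 0.842) / 0.4236 = 2.802 / 0.4236 = 6.615.
n = 6.615² + 3 = 43.75 + 3 = 46.8.
Round up.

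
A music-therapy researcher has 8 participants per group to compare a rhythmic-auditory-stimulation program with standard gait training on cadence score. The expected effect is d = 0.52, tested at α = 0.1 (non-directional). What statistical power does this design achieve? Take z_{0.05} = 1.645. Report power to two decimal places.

For two equal groups, power = Φ(d·√(n/2) − z_{α/2}).
d·√(n/2) = 0.52 × √(8/2) = 0.52 × 2.000 = 1.040.
z_β = 1.040 − 1.645 = -0.605.
Power = Φ(-0.605) = 0.273.

power ≈ 0.27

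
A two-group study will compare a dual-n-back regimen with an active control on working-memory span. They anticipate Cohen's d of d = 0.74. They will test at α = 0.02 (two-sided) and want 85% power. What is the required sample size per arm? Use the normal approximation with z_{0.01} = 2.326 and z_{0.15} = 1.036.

For two independent groups with equal n: n = 2·((z_{α/2} + z_β) / d)².
z_{α/2} + z_β = 2.326 + 1.036 = 3.362.
n = 2 × (3.362 / 0.74)² = 2 × 4.543² = 2 × 20.64 = 41.3.
Round up to the next whole participant.

n = 42 per group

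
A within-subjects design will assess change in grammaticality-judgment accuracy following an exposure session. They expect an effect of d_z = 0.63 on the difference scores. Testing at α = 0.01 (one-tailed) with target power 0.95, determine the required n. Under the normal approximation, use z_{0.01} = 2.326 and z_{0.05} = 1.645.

For a paired (one-sample on differences) test: n = ((z_{α} + z_β) / d)².
z_{α} + z_β = 2.326 + 1.645 = 3.971.
n = (3.971 / 0.63)² = 6.303² = 39.73.
Round up.

n = 40 pairs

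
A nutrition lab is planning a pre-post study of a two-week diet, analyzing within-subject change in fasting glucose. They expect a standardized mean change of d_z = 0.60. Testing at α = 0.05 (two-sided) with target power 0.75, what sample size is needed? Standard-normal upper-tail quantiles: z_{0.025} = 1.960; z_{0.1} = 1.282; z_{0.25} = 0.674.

n = 20 pairs

For a paired (one-sample on differences) test: n = ((z_{α/2} + z_β) / d)².
z_{α/2} + z_β = 1.960 + 0.674 = 2.634.
n = (2.634 / 0.60)² = 4.390² = 19.27.
Round up.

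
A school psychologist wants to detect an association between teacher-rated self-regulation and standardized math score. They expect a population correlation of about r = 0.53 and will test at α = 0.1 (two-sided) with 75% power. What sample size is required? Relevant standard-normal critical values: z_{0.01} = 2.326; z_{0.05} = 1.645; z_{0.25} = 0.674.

Fisher's z: C = ½·ln((1+r)/(1−r)) = ½·ln(3.2553) = 0.5901.
n = ((z_{α/2} + z_β)/C)² + 3.
(1.645 + 0.674) / 0.5901 = 2.319 / 0.5901 = 3.930.
n = 3.930² + 3 = 15.44 + 3 = 18.4.
Round up.

n = 19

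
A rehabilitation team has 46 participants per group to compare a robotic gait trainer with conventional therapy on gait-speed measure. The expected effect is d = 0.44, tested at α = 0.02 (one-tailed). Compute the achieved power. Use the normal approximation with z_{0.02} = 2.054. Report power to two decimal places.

For two equal groups, power = Φ(d·√(n/2) − z_{α}).
d·√(n/2) = 0.44 × √(46/2) = 0.44 × 4.796 = 2.110.
z_β = 2.110 − 2.054 = 0.056.
Power = Φ(0.056) = 0.522.

power ≈ 0.52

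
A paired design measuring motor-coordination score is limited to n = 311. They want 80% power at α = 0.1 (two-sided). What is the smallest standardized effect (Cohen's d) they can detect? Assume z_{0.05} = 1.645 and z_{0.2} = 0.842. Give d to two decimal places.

d_min ≈ 0.14

For a single sample (or paired design) of n = 311: d_min = (z_{α/2} + z_β)/√n.
z-sum = 1.645 + 0.842 = 2.487.
d_min = 2.487 / √311 = 2.487 / 17.635 = 0.141.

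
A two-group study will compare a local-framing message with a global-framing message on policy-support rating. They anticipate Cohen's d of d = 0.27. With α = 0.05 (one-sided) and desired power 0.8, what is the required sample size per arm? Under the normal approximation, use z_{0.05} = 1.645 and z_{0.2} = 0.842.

n = 170 per group

For two independent groups with equal n: n = 2·((z_{α} + z_β) / d)².
z_{α} + z_β = 1.645 + 0.842 = 2.487.
n = 2 × (2.487 / 0.27)² = 2 × 9.211² = 2 × 84.84 = 169.7.
Round up to the next whole participant.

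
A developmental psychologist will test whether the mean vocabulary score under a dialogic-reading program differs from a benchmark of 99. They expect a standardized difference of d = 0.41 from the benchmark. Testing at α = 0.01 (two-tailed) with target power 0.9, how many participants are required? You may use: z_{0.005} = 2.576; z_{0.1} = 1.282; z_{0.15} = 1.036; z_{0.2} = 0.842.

For a one-sample test: n = ((z_{α/2} + z_β) / d)².
z_{α/2} + z_β = 2.576 + 1.282 = 3.858.
n = (3.858 / 0.41)² = 9.410² = 88.54.
Round up.

n = 89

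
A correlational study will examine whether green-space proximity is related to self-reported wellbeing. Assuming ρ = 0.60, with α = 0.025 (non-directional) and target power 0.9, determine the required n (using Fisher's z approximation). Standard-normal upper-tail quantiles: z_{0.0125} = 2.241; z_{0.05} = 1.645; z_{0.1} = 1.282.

n = 29

Fisher's z: C = ½·ln((1+r)/(1−r)) = ½·ln(4.0000) = 0.6931.
n = ((z_{α/2} + z_β)/C)² + 3.
(2.241 + 1.282) / 0.6931 = 3.523 / 0.6931 = 5.083.
n = 5.083² + 3 = 25.84 + 3 = 28.8.
Round up.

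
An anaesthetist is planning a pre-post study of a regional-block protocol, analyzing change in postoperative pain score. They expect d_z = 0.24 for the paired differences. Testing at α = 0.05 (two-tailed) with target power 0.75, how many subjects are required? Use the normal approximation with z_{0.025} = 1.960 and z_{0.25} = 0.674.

n = 121 pairs

For a paired (one-sample on differences) test: n = ((z_{α/2} + z_β) / d)².
z_{α/2} + z_β = 1.960 + 0.674 = 2.634.
n = (2.634 / 0.24)² = 10.975² = 120.45.
Round up.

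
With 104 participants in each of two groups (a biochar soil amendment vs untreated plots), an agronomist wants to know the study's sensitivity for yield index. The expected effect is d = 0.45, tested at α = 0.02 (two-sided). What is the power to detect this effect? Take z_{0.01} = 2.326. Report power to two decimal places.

For two equal groups, power = Φ(d·√(n/2) − z_{α/2}).
d·√(n/2) = 0.45 × √(104/2) = 0.45 × 7.211 = 3.245.
z_β = 3.245 − 2.326 = 0.919.
Power = Φ(0.919) = 0.821.

power ≈ 0.82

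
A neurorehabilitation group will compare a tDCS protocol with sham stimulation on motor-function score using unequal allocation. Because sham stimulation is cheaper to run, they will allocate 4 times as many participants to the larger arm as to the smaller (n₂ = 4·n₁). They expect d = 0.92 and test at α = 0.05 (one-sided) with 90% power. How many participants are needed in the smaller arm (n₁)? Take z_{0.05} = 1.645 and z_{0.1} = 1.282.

With allocation ratio k = n₂/n₁ = 4, Var(x̄₁−x̄₂) = σ²(1/n₁ + 1/(k·n₁)) = σ²·(k+1)/(k·n₁).
So n₁ = (1 + 1/k)·((z_{α} + z_β)/d)² = 1.250 × (2.927/0.92)².
n₁ = 1.250 × 10.12 = 12.7.
Round up: n₁ = 13, giving n₂ = 4 × 13 = 52.

n₁ = 13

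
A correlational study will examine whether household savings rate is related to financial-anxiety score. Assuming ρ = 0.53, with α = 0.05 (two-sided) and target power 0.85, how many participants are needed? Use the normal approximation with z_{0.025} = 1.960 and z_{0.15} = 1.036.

Fisher's z: C = ½·ln((1+r)/(1−r)) = ½·ln(3.2553) = 0.5901.
n = ((z_{α/2} + z_β)/C)² + 3.
(1.960 + 1.036) / 0.5901 = 2.996 / 0.5901 = 5.077.
n = 5.077² + 3 = 25.78 + 3 = 28.8.
Round up.

n = 29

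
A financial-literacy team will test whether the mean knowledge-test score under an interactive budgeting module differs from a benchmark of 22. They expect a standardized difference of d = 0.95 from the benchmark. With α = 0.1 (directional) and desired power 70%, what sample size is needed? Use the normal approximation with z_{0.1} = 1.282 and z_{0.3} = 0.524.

For a one-sample test: n = ((z_{α} + z_β) / d)².
z_{α} + z_β = 1.282 + 0.524 = 1.806.
n = (1.806 / 0.95)² = 1.901² = 3.61.
Round up.

n = 4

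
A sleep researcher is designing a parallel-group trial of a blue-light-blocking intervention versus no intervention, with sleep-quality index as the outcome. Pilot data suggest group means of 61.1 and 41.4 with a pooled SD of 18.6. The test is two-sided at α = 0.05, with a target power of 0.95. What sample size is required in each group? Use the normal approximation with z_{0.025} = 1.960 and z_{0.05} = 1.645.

Cohen's d = |M₁ − M₂| / SD_pooled = |61.1 − 41.4| / 18.6 = 19.7 / 18.6 = 1.059.
For two independent groups with equal n: n = 2·((z_{α/2} + z_β) / d)².
z_{α/2} + z_β = 1.960 + 1.645 = 3.605.
n = 2 × (3.605 / 1.059)² = 2 × 3.404² = 2 × 11.59 = 23.2.
Round up to the next whole participant.

n = 24 per group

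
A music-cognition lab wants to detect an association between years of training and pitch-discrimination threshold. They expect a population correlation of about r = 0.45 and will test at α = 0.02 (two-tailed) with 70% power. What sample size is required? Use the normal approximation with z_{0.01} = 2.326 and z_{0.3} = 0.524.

Fisher's z: C = ½·ln((1+r)/(1−r)) = ½·ln(2.6364) = 0.4847.
n = ((z_{α/2} + z_β)/C)² + 3.
(2.326 + 0.524) / 0.4847 = 2.850 / 0.4847 = 5.880.
n = 5.880² + 3 = 34.57 + 3 = 37.6.
Round up.

n = 38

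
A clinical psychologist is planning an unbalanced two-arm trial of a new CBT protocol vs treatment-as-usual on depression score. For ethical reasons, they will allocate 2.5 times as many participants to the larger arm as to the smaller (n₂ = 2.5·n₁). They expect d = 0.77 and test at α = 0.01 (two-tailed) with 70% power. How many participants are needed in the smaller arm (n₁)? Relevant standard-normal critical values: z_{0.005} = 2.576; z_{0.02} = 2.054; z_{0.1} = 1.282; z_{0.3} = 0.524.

With allocation ratio k = n₂/n₁ = 2.5, Var(x̄₁−x̄₂) = σ²(1/n₁ + 1/(k·n₁)) = σ²·(k+1)/(k·n₁).
So n₁ = (1 + 1/k)·((z_{α/2} + z_β)/d)² = 1.400 × (3.100/0.77)².
n₁ = 1.400 × 16.21 = 22.7.
Round up: n₁ = 23, giving n₂ = ⌈2.5 × 23⌉ = ⌈57.5⌉ = 58.

n₁ = 23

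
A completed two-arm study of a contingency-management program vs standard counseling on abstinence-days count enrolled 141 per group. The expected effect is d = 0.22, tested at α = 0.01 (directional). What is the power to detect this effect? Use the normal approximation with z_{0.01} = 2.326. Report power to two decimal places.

power ≈ 0.32

For two equal groups, power = Φ(d·√(n/2) − z_{α}).
d·√(n/2) = 0.22 × √(141/2) = 0.22 × 8.396 = 1.847.
z_β = 1.847 − 2.326 = -0.479.
Power = Φ(-0.479) = 0.316.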